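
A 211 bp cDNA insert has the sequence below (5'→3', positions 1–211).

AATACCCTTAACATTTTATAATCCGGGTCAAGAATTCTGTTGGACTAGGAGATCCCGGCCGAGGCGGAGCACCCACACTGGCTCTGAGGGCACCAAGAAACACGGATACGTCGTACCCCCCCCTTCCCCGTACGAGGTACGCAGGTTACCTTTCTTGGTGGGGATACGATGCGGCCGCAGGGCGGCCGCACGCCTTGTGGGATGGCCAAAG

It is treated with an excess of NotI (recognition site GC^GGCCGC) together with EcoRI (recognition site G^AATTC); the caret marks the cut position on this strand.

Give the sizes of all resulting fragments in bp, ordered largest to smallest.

NotI sites (GCGGCCGC) start at positions 171, 182.
NotI cuts after base 2 of each site, so after positions 172, 183.
The EcoRI site (GAATTC) starts at position 32.
EcoRI cuts after the first base of each site, so after position 32.
Combined cut positions: 32, 172, 183.
Linear molecule, 3 cuts → 4 fragments:
  1–32 → 32 bp
  33–172 → 140 bp
  173–183 → 11 bp
  184–211 → 28 bp
Sorted largest to smallest: 140, 32, 28, 11 bp.

140, 32, 28, 11 bp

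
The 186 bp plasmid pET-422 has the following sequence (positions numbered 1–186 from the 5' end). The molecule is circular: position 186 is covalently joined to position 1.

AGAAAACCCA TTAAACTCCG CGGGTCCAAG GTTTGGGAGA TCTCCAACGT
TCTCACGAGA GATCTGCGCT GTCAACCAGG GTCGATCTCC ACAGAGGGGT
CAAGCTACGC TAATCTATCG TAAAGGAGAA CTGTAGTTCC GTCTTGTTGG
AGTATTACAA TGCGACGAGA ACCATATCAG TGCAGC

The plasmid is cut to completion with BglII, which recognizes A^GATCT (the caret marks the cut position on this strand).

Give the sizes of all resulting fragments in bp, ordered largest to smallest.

BglII sites (AGATCT) start at positions 38, 60.
BglII cuts after the first base of each site, so after positions 38, 60.
Circular molecule, 2 cuts → 2 fragments:
  39–60 → 22 bp
  61–186 then 1–38 → 126 + 38 = 164 bp
Sorted largest to smallest: 164, 22 bp.

164, 22 bp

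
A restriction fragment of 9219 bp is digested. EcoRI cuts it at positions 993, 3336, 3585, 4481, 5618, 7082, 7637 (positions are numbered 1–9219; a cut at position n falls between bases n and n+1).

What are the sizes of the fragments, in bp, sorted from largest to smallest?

2343, 1582, 1464, 1137, 993, 896, 555, 249 bp

Linear molecule, 7 cuts → 8 fragments:
  993 − 0 = 993 bp
  3336 − 993 = 2343 bp
  3585 − 3336 = 249 bp
  4481 − 3585 = 896 bp
  5618 − 4481 = 1137 bp
  7082 − 5618 = 1464 bp
  7637 − 7082 = 555 bp
  9219 − 7637 = 1582 bp
Sorted largest to smallest: 2343, 1582, 1464, 1137, 993, 896, 555, 249 bp.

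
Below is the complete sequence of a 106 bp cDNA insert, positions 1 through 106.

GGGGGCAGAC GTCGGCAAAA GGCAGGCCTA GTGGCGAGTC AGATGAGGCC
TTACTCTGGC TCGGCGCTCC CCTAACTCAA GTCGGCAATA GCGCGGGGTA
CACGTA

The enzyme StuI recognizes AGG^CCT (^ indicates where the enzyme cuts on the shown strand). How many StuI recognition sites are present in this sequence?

2

AGGCCT occurs starting at positions 24, 46.
StuI cuts at 2 sites.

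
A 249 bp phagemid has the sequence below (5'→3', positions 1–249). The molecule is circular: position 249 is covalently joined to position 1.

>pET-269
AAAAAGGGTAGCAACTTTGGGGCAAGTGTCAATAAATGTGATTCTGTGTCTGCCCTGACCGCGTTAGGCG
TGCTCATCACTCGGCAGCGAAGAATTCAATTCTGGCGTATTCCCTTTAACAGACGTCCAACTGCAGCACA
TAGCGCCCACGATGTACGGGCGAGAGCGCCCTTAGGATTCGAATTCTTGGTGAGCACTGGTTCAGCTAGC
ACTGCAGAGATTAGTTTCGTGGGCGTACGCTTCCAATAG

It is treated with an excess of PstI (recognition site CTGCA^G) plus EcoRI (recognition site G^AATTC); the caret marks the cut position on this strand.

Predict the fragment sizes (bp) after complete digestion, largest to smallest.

125, 46, 43, 35 bp

PstI sites (CTGCAG) start at positions 131, 212.
PstI cuts after base 5 of each site (before the last base), so after positions 135, 216.
EcoRI sites (GAATTC) start at positions 92, 181.
EcoRI cuts after the first base of each site, so after positions 92, 181.
Combined cut positions: 92, 135, 181, 216.
Circular molecule, 4 cuts → 4 fragments:
  93–135 → 43 bp
  136–181 → 46 bp
  182–216 → 35 bp
  217–249 then 1–92 → 33 + 92 = 125 bp
Sorted largest to smallest: 125, 46, 43, 35 bp.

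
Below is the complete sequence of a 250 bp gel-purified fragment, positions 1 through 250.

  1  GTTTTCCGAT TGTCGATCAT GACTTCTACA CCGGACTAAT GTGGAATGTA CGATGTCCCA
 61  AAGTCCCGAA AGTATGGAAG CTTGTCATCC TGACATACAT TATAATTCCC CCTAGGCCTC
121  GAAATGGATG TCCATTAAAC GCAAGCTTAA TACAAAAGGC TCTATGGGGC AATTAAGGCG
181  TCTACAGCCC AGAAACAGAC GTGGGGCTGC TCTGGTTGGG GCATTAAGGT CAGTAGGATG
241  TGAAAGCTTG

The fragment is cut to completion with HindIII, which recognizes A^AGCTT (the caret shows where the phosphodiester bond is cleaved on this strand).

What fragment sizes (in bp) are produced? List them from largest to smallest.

HindIII sites (AAGCTT) start at positions 78, 143, 244.
HindIII cuts after the first base of each site, so after positions 78, 143, 244.
Linear molecule, 3 cuts → 4 fragments:
  1–78 → 78 bp
  79–143 → 65 bp
  144–244 → 101 bp
  245–250 → 6 bp
Sorted largest to smallest: 101, 78, 65, 6 bp.

101, 78, 65, 6 bp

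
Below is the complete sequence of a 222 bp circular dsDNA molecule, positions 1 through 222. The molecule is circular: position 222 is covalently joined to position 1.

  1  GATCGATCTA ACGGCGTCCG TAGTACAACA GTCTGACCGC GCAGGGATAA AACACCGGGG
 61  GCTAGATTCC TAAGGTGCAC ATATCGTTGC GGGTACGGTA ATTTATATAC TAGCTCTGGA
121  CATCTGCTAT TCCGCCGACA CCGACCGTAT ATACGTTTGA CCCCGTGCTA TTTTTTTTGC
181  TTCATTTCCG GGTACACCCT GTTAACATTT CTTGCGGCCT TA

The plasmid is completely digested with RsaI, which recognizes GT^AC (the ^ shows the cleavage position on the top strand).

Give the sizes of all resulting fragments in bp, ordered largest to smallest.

RsaI sites (GTAC) start at positions 23, 93, 192.
RsaI cuts after base 2 of each site, so after positions 24, 94, 193.
Circular molecule, 3 cuts → 3 fragments:
  25–94 → 70 bp
  95–193 → 99 bp
  194–222 then 1–24 → 29 + 24 = 53 bp
Sorted largest to smallest: 99, 70, 53 bp.

99, 70, 53 bp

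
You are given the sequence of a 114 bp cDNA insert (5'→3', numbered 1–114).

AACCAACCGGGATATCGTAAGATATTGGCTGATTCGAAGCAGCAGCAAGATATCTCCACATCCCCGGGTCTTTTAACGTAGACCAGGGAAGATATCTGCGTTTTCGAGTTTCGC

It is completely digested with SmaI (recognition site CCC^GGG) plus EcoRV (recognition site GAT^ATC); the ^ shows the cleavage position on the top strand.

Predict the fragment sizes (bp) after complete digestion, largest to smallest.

38, 28, 21, 14, 13 bp

The SmaI site (CCCGGG) starts at position 63.
SmaI cuts after base 3 of each site, so after position 65.
EcoRV sites (GATATC) start at positions 11, 49, 91.
EcoRV cuts after base 3 of each site, so after positions 13, 51, 93.
Combined cut positions: 13, 51, 65, 93.
Linear molecule, 4 cuts → 5 fragments:
  1–13 → 13 bp
  14–51 → 38 bp
  52–65 → 14 bp
  66–93 → 28 bp
  94–114 → 21 bp
Sorted largest to smallest: 38, 28, 21, 14, 13 bp.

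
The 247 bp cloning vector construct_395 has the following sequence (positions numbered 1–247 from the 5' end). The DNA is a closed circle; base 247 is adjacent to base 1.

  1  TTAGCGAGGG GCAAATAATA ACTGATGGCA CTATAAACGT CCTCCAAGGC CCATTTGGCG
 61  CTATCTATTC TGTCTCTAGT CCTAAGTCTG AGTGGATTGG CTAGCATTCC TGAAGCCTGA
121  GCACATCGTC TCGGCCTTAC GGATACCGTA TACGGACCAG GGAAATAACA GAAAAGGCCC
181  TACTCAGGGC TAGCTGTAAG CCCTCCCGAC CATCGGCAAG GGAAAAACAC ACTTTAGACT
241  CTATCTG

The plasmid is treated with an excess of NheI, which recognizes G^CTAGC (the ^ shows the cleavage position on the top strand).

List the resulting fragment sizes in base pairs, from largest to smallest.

158, 89 bp

NheI sites (GCTAGC) start at positions 100, 189.
NheI cuts after the first base of each site, so after positions 100, 189.
Circular molecule, 2 cuts → 2 fragments:
  101–189 → 89 bp
  190–247 then 1–100 → 58 + 100 = 158 bp
Sorted largest to smallest: 158, 89 bp.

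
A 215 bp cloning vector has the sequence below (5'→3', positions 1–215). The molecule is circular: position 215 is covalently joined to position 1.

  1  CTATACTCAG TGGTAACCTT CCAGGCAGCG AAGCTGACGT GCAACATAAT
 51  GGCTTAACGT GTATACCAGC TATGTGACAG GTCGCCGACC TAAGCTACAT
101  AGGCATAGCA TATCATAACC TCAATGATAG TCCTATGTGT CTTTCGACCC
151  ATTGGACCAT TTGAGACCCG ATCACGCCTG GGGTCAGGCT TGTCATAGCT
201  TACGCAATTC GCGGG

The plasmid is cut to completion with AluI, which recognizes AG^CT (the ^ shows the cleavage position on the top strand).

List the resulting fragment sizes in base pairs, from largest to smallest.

AluI sites (AGCT) start at positions 32, 68, 93, 197.
AluI cuts after base 2 of each site, so after positions 33, 69, 94, 198.
Circular molecule, 4 cuts → 4 fragments:
  34–69 → 36 bp
  70–94 → 25 bp
  95–198 → 104 bp
  199–215 then 1–33 → 17 + 33 = 50 bp
Sorted largest to smallest: 104, 50, 36, 25 bp.

104, 50, 36, 25 bp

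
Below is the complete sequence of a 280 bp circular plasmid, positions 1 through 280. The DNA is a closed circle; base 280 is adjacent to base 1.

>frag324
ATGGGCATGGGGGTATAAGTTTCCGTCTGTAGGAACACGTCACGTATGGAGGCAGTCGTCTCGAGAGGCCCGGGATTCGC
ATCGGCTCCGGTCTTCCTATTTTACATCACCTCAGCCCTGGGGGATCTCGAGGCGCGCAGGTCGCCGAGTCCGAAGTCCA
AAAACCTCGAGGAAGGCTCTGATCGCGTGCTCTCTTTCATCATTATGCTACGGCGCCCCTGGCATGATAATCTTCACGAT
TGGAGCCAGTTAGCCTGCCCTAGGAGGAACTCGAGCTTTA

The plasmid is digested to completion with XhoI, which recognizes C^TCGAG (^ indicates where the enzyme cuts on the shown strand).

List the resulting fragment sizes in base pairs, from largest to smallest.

XhoI sites (CTCGAG) start at positions 60, 127, 166, 270.
XhoI cuts after the first base of each site, so after positions 60, 127, 166, 270.
Circular molecule, 4 cuts → 4 fragments:
  61–127 → 67 bp
  128–166 → 39 bp
  167–270 → 104 bp
  271–280 then 1–60 → 10 + 60 = 70 bp
Sorted largest to smallest: 104, 70, 67, 39 bp.

104, 70, 67, 39 bp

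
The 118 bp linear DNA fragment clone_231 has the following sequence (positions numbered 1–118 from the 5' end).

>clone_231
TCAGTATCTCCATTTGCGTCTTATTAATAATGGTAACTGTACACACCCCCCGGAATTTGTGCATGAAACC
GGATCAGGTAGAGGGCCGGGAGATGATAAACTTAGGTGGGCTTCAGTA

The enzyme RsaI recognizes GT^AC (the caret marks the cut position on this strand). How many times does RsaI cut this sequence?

GTAC occurs starting at position 39.
RsaI cuts at 1 site.

1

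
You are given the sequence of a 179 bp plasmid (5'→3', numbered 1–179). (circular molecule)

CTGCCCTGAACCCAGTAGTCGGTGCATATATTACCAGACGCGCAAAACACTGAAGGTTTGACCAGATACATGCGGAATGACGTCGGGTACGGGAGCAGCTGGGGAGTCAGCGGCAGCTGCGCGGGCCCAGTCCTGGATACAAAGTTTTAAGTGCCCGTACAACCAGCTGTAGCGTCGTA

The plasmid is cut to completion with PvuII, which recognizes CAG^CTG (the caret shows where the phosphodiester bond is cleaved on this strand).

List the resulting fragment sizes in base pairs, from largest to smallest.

PvuII sites (CAGCTG) start at positions 96, 114, 164.
PvuII cuts after base 3 of each site, so after positions 98, 116, 166.
Circular molecule, 3 cuts → 3 fragments:
  99–116 → 18 bp
  117–166 → 50 bp
  167–179 then 1–98 → 13 + 98 = 111 bp
Sorted largest to smallest: 111, 50, 18 bp.

111, 50, 18 bp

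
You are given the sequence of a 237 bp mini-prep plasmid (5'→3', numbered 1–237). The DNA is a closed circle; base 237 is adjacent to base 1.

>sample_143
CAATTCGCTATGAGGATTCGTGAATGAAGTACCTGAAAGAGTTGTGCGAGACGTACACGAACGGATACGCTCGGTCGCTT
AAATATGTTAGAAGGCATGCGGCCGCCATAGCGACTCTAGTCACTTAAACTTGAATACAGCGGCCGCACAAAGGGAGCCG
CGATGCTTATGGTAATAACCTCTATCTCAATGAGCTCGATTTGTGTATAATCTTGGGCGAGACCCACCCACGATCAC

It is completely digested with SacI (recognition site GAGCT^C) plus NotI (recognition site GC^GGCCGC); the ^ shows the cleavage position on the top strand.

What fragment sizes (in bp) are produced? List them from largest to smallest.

141, 55, 41 bp

The SacI site (GAGCTC) starts at position 192.
SacI cuts after base 5 of each site (before the last base), so after position 196.
NotI sites (GCGGCCGC) start at positions 99, 140.
NotI cuts after base 2 of each site, so after positions 100, 141.
Combined cut positions: 100, 141, 196.
Circular molecule, 3 cuts → 3 fragments:
  101–141 → 41 bp
  142–196 → 55 bp
  197–237 then 1–100 → 41 + 100 = 141 bp
Sorted largest to smallest: 141, 55, 41 bp.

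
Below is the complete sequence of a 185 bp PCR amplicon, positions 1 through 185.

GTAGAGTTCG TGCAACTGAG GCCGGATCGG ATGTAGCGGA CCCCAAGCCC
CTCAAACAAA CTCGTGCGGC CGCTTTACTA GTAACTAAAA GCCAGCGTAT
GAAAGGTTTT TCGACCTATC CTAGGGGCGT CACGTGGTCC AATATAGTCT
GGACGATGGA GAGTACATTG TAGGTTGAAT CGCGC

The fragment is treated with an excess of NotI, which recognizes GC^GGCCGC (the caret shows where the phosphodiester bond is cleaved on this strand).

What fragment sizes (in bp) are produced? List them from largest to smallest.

The NotI site (GCGGCCGC) starts at position 66.
NotI cuts after base 2 of each site, so after position 67.
Linear molecule, 1 cut → 2 fragments:
  1–67 → 67 bp
  68–185 → 118 bp
Sorted largest to smallest: 118, 67 bp.

118, 67 bp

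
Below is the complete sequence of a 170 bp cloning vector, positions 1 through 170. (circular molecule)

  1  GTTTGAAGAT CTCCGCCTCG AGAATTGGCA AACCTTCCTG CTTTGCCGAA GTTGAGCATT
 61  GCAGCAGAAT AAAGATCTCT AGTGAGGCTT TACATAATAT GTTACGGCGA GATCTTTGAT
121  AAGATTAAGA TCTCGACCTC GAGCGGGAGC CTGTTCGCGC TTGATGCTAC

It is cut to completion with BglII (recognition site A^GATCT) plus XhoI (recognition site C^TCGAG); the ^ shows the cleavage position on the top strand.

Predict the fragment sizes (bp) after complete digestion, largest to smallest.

BglII sites (AGATCT) start at positions 7, 73, 110, 128.
BglII cuts after the first base of each site, so after positions 7, 73, 110, 128.
XhoI sites (CTCGAG) start at positions 17, 138.
XhoI cuts after the first base of each site, so after positions 17, 138.
Combined cut positions: 7, 17, 73, 110, 128, 138.
Circular molecule, 6 cuts → 6 fragments:
  8–17 → 10 bp
  18–73 → 56 bp
  74–110 → 37 bp
  111–128 → 18 bp
  129–138 → 10 bp
  139–170 then 1–7 → 32 + 7 = 39 bp
Sorted largest to smallest: 56, 39, 37, 18, 10, 10 bp.

56, 39, 37, 18, 10, 10 bp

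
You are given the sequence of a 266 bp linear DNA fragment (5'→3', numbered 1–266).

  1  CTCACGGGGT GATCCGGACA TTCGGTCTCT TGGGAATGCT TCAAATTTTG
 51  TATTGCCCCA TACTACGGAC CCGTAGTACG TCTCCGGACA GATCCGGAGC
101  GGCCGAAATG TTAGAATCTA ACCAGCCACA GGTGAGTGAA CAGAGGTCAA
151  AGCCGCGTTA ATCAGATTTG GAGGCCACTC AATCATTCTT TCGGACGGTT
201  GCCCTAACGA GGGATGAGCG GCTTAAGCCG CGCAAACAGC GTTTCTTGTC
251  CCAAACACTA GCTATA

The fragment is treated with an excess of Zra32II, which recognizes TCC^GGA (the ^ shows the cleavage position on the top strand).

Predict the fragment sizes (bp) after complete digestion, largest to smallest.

Zra32II sites (TCCGGA) start at positions 13, 83, 93.
Zra32II cuts after base 3 of each site, so after positions 15, 85, 95.
Linear molecule, 3 cuts → 4 fragments:
  1–15 → 15 bp
  16–85 → 70 bp
  86–95 → 10 bp
  96–266 → 171 bp
Sorted largest to smallest: 171, 70, 15, 10 bp.

171, 70, 15, 10 bp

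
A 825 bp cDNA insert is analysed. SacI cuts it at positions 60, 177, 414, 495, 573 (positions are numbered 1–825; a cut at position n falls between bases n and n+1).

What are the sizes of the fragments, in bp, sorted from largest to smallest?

252, 237, 117, 81, 78, 60 bp

Linear molecule, 5 cuts → 6 fragments:
  60 − 0 = 60 bp
  177 − 60 = 117 bp
  414 − 177 = 237 bp
  495 − 414 = 81 bp
  573 − 495 = 78 bp
  825 − 573 = 252 bp
Sorted largest to smallest: 252, 237, 117, 81, 78, 60 bp.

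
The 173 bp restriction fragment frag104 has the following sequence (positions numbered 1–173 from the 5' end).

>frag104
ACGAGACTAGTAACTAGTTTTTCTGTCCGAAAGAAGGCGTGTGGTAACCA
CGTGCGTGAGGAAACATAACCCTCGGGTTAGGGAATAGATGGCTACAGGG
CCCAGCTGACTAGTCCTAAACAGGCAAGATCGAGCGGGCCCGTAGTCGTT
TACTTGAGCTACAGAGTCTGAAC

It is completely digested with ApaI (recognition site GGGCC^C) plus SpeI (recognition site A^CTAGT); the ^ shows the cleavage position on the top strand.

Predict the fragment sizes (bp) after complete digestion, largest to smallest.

ApaI sites (GGGCCC) start at positions 98, 136.
ApaI cuts after base 5 of each site (before the last base), so after positions 102, 140.
SpeI sites (ACTAGT) start at positions 6, 13, 109.
SpeI cuts after the first base of each site, so after positions 6, 13, 109.
Combined cut positions: 6, 13, 102, 109, 140.
Linear molecule, 5 cuts → 6 fragments:
  1–6 → 6 bp
  7–13 → 7 bp
  14–102 → 89 bp
  103–109 → 7 bp
  110–140 → 31 bp
  141–173 → 33 bp
Sorted largest to smallest: 89, 33, 31, 7, 7, 6 bp.

89, 33, 31, 7, 7, 6 bp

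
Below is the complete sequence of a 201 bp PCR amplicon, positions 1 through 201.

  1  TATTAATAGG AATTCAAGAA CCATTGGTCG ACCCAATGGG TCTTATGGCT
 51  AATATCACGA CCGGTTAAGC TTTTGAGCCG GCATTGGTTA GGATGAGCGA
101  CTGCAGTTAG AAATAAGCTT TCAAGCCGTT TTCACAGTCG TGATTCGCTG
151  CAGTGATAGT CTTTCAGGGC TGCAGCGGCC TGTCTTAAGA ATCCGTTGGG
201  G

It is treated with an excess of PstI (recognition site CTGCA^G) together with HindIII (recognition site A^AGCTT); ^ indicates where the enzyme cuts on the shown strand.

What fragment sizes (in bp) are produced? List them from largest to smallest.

PstI sites (CTGCAG) start at positions 101, 148, 170.
PstI cuts after base 5 of each site (before the last base), so after positions 105, 152, 174.
HindIII sites (AAGCTT) start at positions 67, 115.
HindIII cuts after the first base of each site, so after positions 67, 115.
Combined cut positions: 67, 105, 115, 152, 174.
Linear molecule, 5 cuts → 6 fragments:
  1–67 → 67 bp
  68–105 → 38 bp
  106–115 → 10 bp
  116–152 → 37 bp
  153–174 → 22 bp
  175–201 → 27 bp
Sorted largest to smallest: 67, 38, 37, 27, 22, 10 bp.

67, 38, 37, 27, 22, 10 bp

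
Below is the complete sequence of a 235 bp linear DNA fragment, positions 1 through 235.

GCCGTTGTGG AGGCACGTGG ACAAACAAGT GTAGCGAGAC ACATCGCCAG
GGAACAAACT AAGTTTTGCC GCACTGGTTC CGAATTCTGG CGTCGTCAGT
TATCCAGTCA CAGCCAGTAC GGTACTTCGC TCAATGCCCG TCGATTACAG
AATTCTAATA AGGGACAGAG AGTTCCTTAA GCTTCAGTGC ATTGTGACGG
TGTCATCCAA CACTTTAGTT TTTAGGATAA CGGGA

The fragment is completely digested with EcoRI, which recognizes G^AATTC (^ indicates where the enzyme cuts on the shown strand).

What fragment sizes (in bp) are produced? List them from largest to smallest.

85, 82, 68 bp

EcoRI sites (GAATTC) start at positions 82, 150.
EcoRI cuts after the first base of each site, so after positions 82, 150.
Linear molecule, 2 cuts → 3 fragments:
  1–82 → 82 bp
  83–150 → 68 bp
  151–235 → 85 bp
Sorted largest to smallest: 85, 82, 68 bp.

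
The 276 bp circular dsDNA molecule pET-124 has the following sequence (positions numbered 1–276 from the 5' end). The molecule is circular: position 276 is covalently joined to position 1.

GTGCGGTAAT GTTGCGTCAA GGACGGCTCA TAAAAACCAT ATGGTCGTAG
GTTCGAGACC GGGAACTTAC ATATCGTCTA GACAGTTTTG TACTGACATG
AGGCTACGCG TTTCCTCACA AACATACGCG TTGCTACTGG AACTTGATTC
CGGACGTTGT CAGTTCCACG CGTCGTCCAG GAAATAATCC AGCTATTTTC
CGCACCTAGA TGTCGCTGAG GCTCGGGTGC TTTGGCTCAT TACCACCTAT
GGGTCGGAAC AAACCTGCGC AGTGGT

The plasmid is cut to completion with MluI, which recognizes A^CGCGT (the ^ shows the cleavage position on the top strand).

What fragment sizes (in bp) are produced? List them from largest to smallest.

MluI sites (ACGCGT) start at positions 106, 126, 168.
MluI cuts after the first base of each site, so after positions 106, 126, 168.
Circular molecule, 3 cuts → 3 fragments:
  107–126 → 20 bp
  127–168 → 42 bp
  169–276 then 1–106 → 108 + 106 = 214 bp
Sorted largest to smallest: 214, 42, 20 bp.

214, 42, 20 bp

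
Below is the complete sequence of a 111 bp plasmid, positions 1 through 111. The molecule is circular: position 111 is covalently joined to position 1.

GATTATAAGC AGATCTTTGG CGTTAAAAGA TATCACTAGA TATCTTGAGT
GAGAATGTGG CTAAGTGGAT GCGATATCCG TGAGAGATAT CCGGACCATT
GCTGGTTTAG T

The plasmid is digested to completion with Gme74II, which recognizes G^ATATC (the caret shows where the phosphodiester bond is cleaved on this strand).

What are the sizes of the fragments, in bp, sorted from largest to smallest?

54, 34, 13, 10 bp

Gme74II sites (GATATC) start at positions 29, 39, 73, 86.
Gme74II cuts after the first base of each site, so after positions 29, 39, 73, 86.
Circular molecule, 4 cuts → 4 fragments:
  30–39 → 10 bp
  40–73 → 34 bp
  74–86 → 13 bp
  87–111 then 1–29 → 25 + 29 = 54 bp
Sorted largest to smallest: 54, 34, 13, 10 bp.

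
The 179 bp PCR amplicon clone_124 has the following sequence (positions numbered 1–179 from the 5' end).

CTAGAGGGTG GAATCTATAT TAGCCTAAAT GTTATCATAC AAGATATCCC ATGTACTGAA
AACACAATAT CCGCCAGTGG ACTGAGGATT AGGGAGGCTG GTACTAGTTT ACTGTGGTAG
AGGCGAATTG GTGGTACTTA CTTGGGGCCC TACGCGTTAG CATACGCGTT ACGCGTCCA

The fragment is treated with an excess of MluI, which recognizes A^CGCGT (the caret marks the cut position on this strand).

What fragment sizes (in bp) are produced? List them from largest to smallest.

152, 12, 8, 7 bp

MluI sites (ACGCGT) start at positions 152, 164, 171.
MluI cuts after the first base of each site, so after positions 152, 164, 171.
Linear molecule, 3 cuts → 4 fragments:
  1–152 → 152 bp
  153–164 → 12 bp
  165–171 → 7 bp
  172–179 → 8 bp
Sorted largest to smallest: 152, 12, 8, 7 bp.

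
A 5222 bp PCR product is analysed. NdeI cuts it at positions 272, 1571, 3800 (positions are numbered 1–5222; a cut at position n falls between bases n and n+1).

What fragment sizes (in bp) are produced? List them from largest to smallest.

Linear molecule, 3 cuts → 4 fragments:
  272 − 0 = 272 bp
  1571 − 272 = 1299 bp
  3800 − 1571 = 2229 bp
  5222 − 3800 = 1422 bp
Sorted largest to smallest: 2229, 1422, 1299, 272 bp.

2229, 1422, 1299, 272 bp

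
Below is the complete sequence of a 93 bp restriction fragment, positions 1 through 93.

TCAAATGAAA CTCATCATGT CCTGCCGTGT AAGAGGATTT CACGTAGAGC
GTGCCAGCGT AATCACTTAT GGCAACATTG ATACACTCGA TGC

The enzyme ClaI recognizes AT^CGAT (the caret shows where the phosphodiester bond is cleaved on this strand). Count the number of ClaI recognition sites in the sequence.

0

No occurrence of ATCGAT is present in the sequence.
ClaI does not cut: 0 sites.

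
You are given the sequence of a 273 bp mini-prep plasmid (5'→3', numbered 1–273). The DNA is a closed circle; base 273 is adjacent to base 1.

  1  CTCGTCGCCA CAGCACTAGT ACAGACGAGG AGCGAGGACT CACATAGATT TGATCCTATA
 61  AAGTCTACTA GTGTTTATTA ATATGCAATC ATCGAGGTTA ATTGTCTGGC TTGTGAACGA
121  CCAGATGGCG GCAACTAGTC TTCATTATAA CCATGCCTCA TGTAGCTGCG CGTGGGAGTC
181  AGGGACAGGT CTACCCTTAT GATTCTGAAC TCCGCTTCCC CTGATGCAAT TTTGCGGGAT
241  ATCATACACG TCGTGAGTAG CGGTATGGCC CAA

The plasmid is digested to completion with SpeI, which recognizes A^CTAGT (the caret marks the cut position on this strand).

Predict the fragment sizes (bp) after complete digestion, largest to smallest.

SpeI sites (ACTAGT) start at positions 15, 67, 134.
SpeI cuts after the first base of each site, so after positions 15, 67, 134.
Circular molecule, 3 cuts → 3 fragments:
  16–67 → 52 bp
  68–134 → 67 bp
  135–273 then 1–15 → 139 + 15 = 154 bp
Sorted largest to smallest: 154, 67, 52 bp.

154, 67, 52 bp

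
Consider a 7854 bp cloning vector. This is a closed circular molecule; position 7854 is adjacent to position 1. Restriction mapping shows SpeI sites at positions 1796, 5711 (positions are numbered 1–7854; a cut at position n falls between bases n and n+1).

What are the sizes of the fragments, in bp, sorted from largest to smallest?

3939, 3915 bp

Circular molecule, 2 cuts → 2 fragments:
  5711 − 1796 = 3915 bp
  wrap: 7854 − 5711 + 1796 = 3939 bp
Sorted largest to smallest: 3939, 3915 bp.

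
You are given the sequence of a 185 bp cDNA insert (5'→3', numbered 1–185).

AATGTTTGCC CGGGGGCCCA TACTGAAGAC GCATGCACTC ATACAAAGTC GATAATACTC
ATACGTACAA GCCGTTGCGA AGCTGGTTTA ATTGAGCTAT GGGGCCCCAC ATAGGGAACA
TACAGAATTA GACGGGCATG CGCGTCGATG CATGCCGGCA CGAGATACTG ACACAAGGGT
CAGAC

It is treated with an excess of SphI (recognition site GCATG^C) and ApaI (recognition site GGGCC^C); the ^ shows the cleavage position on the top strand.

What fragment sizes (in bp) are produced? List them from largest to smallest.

SphI sites (GCATGC) start at positions 31, 136, 150.
SphI cuts after base 5 of each site (before the last base), so after positions 35, 140, 154.
ApaI sites (GGGCCC) start at positions 14, 102.
ApaI cuts after base 5 of each site (before the last base), so after positions 18, 106.
Combined cut positions: 18, 35, 106, 140, 154.
Linear molecule, 5 cuts → 6 fragments:
  1–18 → 18 bp
  19–35 → 17 bp
  36–106 → 71 bp
  107–140 → 34 bp
  141–154 → 14 bp
  155–185 → 31 bp
Sorted largest to smallest: 71, 34, 31, 18, 17, 14 bp.

71, 34, 31, 18, 17, 14 bp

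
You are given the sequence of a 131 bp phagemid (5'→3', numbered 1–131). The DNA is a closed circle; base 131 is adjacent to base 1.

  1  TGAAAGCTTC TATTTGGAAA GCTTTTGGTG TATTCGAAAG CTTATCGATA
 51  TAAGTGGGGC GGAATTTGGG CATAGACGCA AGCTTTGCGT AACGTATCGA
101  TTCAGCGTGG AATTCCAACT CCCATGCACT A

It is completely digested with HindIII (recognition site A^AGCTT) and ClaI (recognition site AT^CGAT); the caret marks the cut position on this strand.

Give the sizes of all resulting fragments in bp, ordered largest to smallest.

38, 35, 19, 17, 15, 7 bp

HindIII sites (AAGCTT) start at positions 4, 19, 38, 80.
HindIII cuts after the first base of each site, so after positions 4, 19, 38, 80.
ClaI sites (ATCGAT) start at positions 44, 96.
ClaI cuts after base 2 of each site, so after positions 45, 97.
Combined cut positions: 4, 19, 38, 45, 80, 97.
Circular molecule, 6 cuts → 6 fragments:
  5–19 → 15 bp
  20–38 → 19 bp
  39–45 → 7 bp
  46–80 → 35 bp
  81–97 → 17 bp
  98–131 then 1–4 → 34 + 4 = 38 bp
Sorted largest to smallest: 38, 35, 19, 17, 15, 7 bp.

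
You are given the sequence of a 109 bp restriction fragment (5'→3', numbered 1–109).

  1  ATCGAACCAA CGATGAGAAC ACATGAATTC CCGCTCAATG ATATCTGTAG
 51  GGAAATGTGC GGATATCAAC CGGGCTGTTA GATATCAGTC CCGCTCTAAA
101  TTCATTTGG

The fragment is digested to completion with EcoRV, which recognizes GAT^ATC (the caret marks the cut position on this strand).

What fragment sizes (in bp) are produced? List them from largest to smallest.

EcoRV sites (GATATC) start at positions 40, 62, 81.
EcoRV cuts after base 3 of each site, so after positions 42, 64, 83.
Linear molecule, 3 cuts → 4 fragments:
  1–42 → 42 bp
  43–64 → 22 bp
  65–83 → 19 bp
  84–109 → 26 bp
Sorted largest to smallest: 42, 26, 22, 19 bp.

42, 26, 22, 19 bp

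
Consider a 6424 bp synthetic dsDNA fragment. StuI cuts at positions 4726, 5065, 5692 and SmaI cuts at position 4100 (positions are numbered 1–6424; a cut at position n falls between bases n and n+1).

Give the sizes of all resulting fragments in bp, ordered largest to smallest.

Combined cut positions (sorted): 4100, 4726, 5065, 5692.
Linear molecule, 4 cuts → 5 fragments:
  4100 − 0 = 4100 bp
  4726 − 4100 = 626 bp
  5065 − 4726 = 339 bp
  5692 − 5065 = 627 bp
  6424 − 5692 = 732 bp
Sorted largest to smallest: 4100, 732, 627, 626, 339 bp.

4100, 732, 627, 626, 339 bp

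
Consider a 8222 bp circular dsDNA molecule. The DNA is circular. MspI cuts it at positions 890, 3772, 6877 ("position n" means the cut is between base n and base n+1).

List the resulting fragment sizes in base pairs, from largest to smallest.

3105, 2882, 2235 bp

Circular molecule, 3 cuts → 3 fragments:
  3772 − 890 = 2882 bp
  6877 − 3772 = 3105 bp
  wrap: 8222 − 6877 + 890 = 2235 bp
Sorted largest to smallest: 3105, 2882, 2235 bp.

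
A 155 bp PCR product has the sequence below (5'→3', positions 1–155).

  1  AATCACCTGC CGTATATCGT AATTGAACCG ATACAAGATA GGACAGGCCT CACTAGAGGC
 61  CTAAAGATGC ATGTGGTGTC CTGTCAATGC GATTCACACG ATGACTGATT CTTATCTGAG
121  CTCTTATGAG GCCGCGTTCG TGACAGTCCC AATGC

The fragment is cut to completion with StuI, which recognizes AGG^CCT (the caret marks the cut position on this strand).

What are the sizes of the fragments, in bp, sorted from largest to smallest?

StuI sites (AGGCCT) start at positions 45, 57.
StuI cuts after base 3 of each site, so after positions 47, 59.
Linear molecule, 2 cuts → 3 fragments:
  1–47 → 47 bp
  48–59 → 12 bp
  60–155 → 96 bp
Sorted largest to smallest: 96, 47, 12 bp.

96, 47, 12 bp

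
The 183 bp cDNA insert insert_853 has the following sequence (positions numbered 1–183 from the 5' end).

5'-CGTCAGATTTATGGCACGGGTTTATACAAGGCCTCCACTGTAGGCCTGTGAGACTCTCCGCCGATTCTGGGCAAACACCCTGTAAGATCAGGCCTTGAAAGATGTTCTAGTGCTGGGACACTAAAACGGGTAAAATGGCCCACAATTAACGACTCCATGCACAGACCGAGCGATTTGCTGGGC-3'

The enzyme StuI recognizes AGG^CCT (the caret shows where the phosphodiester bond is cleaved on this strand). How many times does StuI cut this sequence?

3

AGGCCT occurs starting at positions 29, 42, 90.
StuI cuts at 3 sites.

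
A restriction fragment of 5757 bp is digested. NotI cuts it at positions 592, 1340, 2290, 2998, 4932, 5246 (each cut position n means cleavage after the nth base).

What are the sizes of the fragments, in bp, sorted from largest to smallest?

Linear molecule, 6 cuts → 7 fragments:
  592 − 0 = 592 bp
  1340 − 592 = 748 bp
  2290 − 1340 = 950 bp
  2998 − 2290 = 708 bp
  4932 − 2998 = 1934 bp
  5246 − 4932 = 314 bp
  5757 − 5246 = 511 bp
Sorted largest to smallest: 1934, 950, 748, 708, 592, 511, 314 bp.

1934, 950, 748, 708, 592, 511, 314 bp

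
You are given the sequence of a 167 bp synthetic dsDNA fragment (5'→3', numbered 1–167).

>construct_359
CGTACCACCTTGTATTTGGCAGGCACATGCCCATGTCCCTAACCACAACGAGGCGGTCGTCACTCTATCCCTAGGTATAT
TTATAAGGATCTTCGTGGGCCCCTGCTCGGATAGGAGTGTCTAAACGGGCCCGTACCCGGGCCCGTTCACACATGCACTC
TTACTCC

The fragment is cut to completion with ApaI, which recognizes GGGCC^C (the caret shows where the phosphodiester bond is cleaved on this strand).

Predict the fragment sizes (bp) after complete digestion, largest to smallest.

101, 30, 24, 12 bp

ApaI sites (GGGCCC) start at positions 97, 127, 139.
ApaI cuts after base 5 of each site (before the last base), so after positions 101, 131, 143.
Linear molecule, 3 cuts → 4 fragments:
  1–101 → 101 bp
  102–131 → 30 bp
  132–143 → 12 bp
  144–167 → 24 bp
Sorted largest to smallest: 101, 30, 24, 12 bp.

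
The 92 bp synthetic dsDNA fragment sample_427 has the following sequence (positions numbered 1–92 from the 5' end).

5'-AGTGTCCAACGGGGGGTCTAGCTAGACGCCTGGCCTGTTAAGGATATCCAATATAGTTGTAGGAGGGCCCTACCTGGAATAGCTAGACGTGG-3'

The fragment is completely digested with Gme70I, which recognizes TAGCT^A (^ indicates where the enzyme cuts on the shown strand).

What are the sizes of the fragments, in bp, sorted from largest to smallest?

Gme70I sites (TAGCTA) start at positions 19, 80.
Gme70I cuts after base 5 of each site (before the last base), so after positions 23, 84.
Linear molecule, 2 cuts → 3 fragments:
  1–23 → 23 bp
  24–84 → 61 bp
  85–92 → 8 bp
Sorted largest to smallest: 61, 23, 8 bp.

61, 23, 8 bp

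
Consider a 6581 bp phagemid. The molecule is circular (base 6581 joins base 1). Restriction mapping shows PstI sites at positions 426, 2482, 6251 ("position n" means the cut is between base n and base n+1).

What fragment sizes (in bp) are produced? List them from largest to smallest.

3769, 2056, 756 bp

Circular molecule, 3 cuts → 3 fragments:
  2482 − 426 = 2056 bp
  6251 − 2482 = 3769 bp
  wrap: 6581 − 6251 + 426 = 756 bp
Sorted largest to smallest: 3769, 2056, 756 bp.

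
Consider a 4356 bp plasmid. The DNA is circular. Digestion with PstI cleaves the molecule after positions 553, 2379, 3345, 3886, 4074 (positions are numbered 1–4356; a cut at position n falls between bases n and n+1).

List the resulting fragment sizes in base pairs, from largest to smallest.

1826, 966, 835, 541, 188 bp

Circular molecule, 5 cuts → 5 fragments:
  2379 − 553 = 1826 bp
  3345 − 2379 = 966 bp
  3886 − 3345 = 541 bp
  4074 − 3886 = 188 bp
  wrap: 4356 − 4074 + 553 = 835 bp
Sorted largest to smallest: 1826, 966, 835, 541, 188 bp.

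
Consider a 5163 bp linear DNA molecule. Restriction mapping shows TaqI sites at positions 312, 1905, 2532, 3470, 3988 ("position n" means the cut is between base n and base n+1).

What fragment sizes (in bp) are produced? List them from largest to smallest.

1593, 1175, 938, 627, 518, 312 bp

Linear molecule, 5 cuts → 6 fragments:
  312 − 0 = 312 bp
  1905 − 312 = 1593 bp
  2532 − 1905 = 627 bp
  3470 − 2532 = 938 bp
  3988 − 3470 = 518 bp
  5163 − 3988 = 1175 bp
Sorted largest to smallest: 1593, 1175, 938, 627, 518, 312 bp.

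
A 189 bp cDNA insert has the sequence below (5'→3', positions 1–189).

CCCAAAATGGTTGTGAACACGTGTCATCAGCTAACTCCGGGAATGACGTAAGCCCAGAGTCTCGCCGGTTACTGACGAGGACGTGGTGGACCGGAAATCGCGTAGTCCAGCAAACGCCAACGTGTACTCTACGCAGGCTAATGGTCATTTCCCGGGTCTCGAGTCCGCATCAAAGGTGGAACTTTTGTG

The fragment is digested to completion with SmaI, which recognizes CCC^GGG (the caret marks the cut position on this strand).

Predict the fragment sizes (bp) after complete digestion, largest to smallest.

The SmaI site (CCCGGG) starts at position 151.
SmaI cuts after base 3 of each site, so after position 153.
Linear molecule, 1 cut → 2 fragments:
  1–153 → 153 bp
  154–189 → 36 bp
Sorted largest to smallest: 153, 36 bp.

153, 36 bp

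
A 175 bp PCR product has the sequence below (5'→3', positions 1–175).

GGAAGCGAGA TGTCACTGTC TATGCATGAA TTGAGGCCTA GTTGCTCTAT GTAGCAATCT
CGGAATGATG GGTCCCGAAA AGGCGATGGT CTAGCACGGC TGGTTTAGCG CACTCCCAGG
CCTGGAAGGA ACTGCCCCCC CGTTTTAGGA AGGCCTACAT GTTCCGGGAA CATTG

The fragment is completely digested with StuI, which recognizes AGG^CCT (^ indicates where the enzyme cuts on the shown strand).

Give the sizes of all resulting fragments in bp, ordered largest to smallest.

StuI sites (AGGCCT) start at positions 34, 118, 151.
StuI cuts after base 3 of each site, so after positions 36, 120, 153.
Linear molecule, 3 cuts → 4 fragments:
  1–36 → 36 bp
  37–120 → 84 bp
  121–153 → 33 bp
  154–175 → 22 bp
Sorted largest to smallest: 84, 36, 33, 22 bp.

84, 36, 33, 22 bp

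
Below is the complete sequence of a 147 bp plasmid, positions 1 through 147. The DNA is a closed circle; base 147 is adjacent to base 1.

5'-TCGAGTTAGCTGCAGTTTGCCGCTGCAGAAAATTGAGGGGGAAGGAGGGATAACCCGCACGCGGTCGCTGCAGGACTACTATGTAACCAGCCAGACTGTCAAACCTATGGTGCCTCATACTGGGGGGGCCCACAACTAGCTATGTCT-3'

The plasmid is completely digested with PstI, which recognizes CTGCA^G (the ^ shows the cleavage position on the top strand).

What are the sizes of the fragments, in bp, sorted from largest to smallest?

89, 45, 13 bp

PstI sites (CTGCAG) start at positions 10, 23, 68.
PstI cuts after base 5 of each site (before the last base), so after positions 14, 27, 72.
Circular molecule, 3 cuts → 3 fragments:
  15–27 → 13 bp
  28–72 → 45 bp
  73–147 then 1–14 → 75 + 14 = 89 bp
Sorted largest to smallest: 89, 45, 13 bp.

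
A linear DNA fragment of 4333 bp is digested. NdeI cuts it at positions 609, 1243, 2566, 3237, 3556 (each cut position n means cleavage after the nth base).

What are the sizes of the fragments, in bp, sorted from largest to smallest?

Linear molecule, 5 cuts → 6 fragments:
  609 − 0 = 609 bp
  1243 − 609 = 634 bp
  2566 − 1243 = 1323 bp
  3237 − 2566 = 671 bp
  3556 − 3237 = 319 bp
  4333 − 3556 = 777 bp
Sorted largest to smallest: 1323, 777, 671, 634, 609, 319 bp.

1323, 777, 671, 634, 609, 319 bp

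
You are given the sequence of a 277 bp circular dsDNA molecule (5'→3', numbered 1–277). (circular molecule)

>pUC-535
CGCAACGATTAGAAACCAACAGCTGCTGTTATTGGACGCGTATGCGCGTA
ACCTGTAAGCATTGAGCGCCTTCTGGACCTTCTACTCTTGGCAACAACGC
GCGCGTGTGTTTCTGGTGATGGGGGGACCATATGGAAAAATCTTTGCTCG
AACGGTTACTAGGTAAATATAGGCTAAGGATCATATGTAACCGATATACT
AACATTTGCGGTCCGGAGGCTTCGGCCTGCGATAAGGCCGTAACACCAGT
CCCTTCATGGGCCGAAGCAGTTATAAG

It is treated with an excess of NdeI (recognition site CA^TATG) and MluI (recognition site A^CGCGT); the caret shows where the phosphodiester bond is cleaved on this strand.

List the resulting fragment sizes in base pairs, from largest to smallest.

NdeI sites (CATATG) start at positions 129, 182.
NdeI cuts after base 2 of each site, so after positions 130, 183.
The MluI site (ACGCGT) starts at position 36.
MluI cuts after the first base of each site, so after position 36.
Combined cut positions: 36, 130, 183.
Circular molecule, 3 cuts → 3 fragments:
  37–130 → 94 bp
  131–183 → 53 bp
  184–277 then 1–36 → 94 + 36 = 130 bp
Sorted largest to smallest: 130, 94, 53 bp.

130, 94, 53 bp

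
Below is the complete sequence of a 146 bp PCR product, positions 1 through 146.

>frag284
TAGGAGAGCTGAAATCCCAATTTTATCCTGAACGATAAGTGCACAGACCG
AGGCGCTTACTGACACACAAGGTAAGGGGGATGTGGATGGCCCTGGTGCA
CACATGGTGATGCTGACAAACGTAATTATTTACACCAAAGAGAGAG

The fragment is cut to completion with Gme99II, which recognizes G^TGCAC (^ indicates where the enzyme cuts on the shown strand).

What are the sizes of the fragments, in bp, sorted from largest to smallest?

Gme99II sites (GTGCAC) start at positions 39, 96.
Gme99II cuts after the first base of each site, so after positions 39, 96.
Linear molecule, 2 cuts → 3 fragments:
  1–39 → 39 bp
  40–96 → 57 bp
  97–146 → 50 bp
Sorted largest to smallest: 57, 50, 39 bp.

57, 50, 39 bp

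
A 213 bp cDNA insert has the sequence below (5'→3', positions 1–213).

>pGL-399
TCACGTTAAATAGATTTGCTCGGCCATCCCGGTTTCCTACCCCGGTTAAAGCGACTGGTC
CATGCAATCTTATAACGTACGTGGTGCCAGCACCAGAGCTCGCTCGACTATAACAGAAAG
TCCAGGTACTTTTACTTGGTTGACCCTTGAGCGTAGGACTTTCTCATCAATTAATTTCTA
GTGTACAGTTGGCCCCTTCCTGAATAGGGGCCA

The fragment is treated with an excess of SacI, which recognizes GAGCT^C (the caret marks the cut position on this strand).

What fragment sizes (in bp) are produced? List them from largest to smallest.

113, 100 bp

The SacI site (GAGCTC) starts at position 96.
SacI cuts after base 5 of each site (before the last base), so after position 100.
Linear molecule, 1 cut → 2 fragments:
  1–100 → 100 bp
  101–213 → 113 bp
Sorted largest to smallest: 113, 100 bp.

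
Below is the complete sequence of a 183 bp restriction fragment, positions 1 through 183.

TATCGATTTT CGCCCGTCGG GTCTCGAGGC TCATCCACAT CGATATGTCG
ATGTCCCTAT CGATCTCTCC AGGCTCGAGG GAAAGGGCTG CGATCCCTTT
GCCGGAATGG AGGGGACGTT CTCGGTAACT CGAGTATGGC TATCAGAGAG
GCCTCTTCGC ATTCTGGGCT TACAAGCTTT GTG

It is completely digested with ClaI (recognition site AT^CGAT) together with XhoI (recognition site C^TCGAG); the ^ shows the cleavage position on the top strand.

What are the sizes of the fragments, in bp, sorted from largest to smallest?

ClaI sites (ATCGAT) start at positions 2, 39, 59.
ClaI cuts after base 2 of each site, so after positions 3, 40, 60.
XhoI sites (CTCGAG) start at positions 23, 74, 129.
XhoI cuts after the first base of each site, so after positions 23, 74, 129.
Combined cut positions: 3, 23, 40, 60, 74, 129.
Linear molecule, 6 cuts → 7 fragments:
  1–3 → 3 bp
  4–23 → 20 bp
  24–40 → 17 bp
  41–60 → 20 bp
  61–74 → 14 bp
  75–129 → 55 bp
  130–183 → 54 bp
Sorted largest to smallest: 55, 54, 20, 20, 17, 14, 3 bp.

55, 54, 20, 20, 17, 14, 3 bp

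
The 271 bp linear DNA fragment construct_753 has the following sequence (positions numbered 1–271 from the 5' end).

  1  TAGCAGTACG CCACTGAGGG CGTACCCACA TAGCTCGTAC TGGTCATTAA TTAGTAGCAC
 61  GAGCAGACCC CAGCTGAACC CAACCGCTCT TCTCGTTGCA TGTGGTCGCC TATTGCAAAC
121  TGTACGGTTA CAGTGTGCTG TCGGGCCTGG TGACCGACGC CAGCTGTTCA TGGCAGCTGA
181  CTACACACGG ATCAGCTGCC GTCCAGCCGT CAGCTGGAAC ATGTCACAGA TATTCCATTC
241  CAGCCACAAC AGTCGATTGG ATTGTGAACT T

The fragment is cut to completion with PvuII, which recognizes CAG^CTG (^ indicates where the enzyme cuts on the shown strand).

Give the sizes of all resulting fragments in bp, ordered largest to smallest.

PvuII sites (CAGCTG) start at positions 71, 161, 174, 193, 211.
PvuII cuts after base 3 of each site, so after positions 73, 163, 176, 195, 213.
Linear molecule, 5 cuts → 6 fragments:
  1–73 → 73 bp
  74–163 → 90 bp
  164–176 → 13 bp
  177–195 → 19 bp
  196–213 → 18 bp
  214–271 → 58 bp
Sorted largest to smallest: 90, 73, 58, 19, 18, 13 bp.

90, 73, 58, 19, 18, 13 bp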